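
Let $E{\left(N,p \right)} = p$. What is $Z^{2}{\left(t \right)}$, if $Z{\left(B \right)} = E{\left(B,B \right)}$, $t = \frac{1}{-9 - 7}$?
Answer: $\frac{1}{256} \approx 0.0039063$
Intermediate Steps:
$t = - \frac{1}{16}$ ($t = \frac{1}{-16} = - \frac{1}{16} \approx -0.0625$)
$Z{\left(B \right)} = B$
$Z^{2}{\left(t \right)} = \left(- \frac{1}{16}\right)^{2} = \frac{1}{256}$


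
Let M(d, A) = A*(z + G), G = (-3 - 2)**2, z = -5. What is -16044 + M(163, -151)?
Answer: -19064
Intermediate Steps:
G = 25 (G = (-5)**2 = 25)
M(d, A) = 20*A (M(d, A) = A*(-5 + 25) = A*20 = 20*A)
-16044 + M(163, -151) = -16044 + 20*(-151) = -16044 - 3020 = -19064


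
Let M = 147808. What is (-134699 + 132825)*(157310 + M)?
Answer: -571791132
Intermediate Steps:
(-134699 + 132825)*(157310 + M) = (-134699 + 132825)*(157310 + 147808) = -1874*305118 = -571791132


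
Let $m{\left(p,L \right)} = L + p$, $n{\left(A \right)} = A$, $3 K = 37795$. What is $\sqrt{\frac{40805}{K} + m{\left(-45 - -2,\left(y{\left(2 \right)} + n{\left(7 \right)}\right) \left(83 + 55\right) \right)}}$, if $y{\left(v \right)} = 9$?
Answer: $\frac{\sqrt{123889878362}}{7559} \approx 46.564$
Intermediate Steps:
$K = \frac{37795}{3}$ ($K = \frac{1}{3} \cdot 37795 = \frac{37795}{3} \approx 12598.0$)
$\sqrt{\frac{40805}{K} + m{\left(-45 - -2,\left(y{\left(2 \right)} + n{\left(7 \right)}\right) \left(83 + 55\right) \right)}} = \sqrt{\frac{40805}{\frac{37795}{3}} + \left(\left(9 + 7\right) \left(83 + 55\right) - 43\right)} = \sqrt{40805 \cdot \frac{3}{37795} + \left(16 \cdot 138 + \left(-45 + 2\right)\right)} = \sqrt{\frac{24483}{7559} + \left(2208 - 43\right)} = \sqrt{\frac{24483}{7559} + 2165} = \sqrt{\frac{16389718}{7559}} = \frac{\sqrt{123889878362}}{7559}$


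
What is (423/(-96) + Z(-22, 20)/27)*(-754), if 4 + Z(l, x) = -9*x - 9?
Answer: 3763591/432 ≈ 8712.0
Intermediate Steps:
Z(l, x) = -13 - 9*x (Z(l, x) = -4 + (-9*x - 9) = -4 + (-9 - 9*x) = -13 - 9*x)
(423/(-96) + Z(-22, 20)/27)*(-754) = (423/(-96) + (-13 - 9*20)/27)*(-754) = (423*(-1/96) + (-13 - 180)*(1/27))*(-754) = (-141/32 - 193*1/27)*(-754) = (-141/32 - 193/27)*(-754) = -9983/864*(-754) = 3763591/432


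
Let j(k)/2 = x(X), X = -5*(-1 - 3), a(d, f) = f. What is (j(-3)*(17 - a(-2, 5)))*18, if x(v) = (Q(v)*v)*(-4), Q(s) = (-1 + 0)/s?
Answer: 1728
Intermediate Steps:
X = 20 (X = -5*(-4) = 20)
Q(s) = -1/s
x(v) = 4 (x(v) = ((-1/v)*v)*(-4) = -1*(-4) = 4)
j(k) = 8 (j(k) = 2*4 = 8)
(j(-3)*(17 - a(-2, 5)))*18 = (8*(17 - 1*5))*18 = (8*(17 - 5))*18 = (8*12)*18 = 96*18 = 1728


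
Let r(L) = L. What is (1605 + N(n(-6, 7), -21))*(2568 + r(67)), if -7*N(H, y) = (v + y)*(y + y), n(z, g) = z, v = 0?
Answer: 3897165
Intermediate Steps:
N(H, y) = -2*y²/7 (N(H, y) = -(0 + y)*(y + y)/7 = -y*2*y/7 = -2*y²/7)
(1605 + N(n(-6, 7), -21))*(2568 + r(67)) = (1605 - 2/7*(-21)²)*(2568 + 67) = (1605 - 2/7*441)*2635 = (1605 - 126)*2635 = 1479*2635 = 3897165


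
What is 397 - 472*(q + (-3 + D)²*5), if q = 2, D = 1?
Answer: -9987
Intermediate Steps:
397 - 472*(q + (-3 + D)²*5) = 397 - 472*(2 + (-3 + 1)²*5) = 397 - 472*(2 + (-2)²*5) = 397 - 472*(2 + 4*5) = 397 - 472*(2 + 20) = 397 - 472*22 = 397 - 10384 = -9987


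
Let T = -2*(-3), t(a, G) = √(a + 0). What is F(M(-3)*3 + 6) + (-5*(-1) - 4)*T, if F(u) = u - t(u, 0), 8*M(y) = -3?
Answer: 87/8 - √78/4 ≈ 8.6671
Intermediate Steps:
M(y) = -3/8 (M(y) = (⅛)*(-3) = -3/8)
t(a, G) = √a
F(u) = u - √u
T = 6
F(M(-3)*3 + 6) + (-5*(-1) - 4)*T = ((-3/8*3 + 6) - √(-3/8*3 + 6)) + (-5*(-1) - 4)*6 = ((-9/8 + 6) - √(-9/8 + 6)) + (5 - 4)*6 = (39/8 - √(39/8)) + 1*6 = (39/8 - √78/4) + 6 = 87/8 - √78/4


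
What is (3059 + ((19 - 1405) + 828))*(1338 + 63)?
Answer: 3503901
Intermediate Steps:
(3059 + ((19 - 1405) + 828))*(1338 + 63) = (3059 + (-1386 + 828))*1401 = (3059 - 558)*1401 = 2501*1401 = 3503901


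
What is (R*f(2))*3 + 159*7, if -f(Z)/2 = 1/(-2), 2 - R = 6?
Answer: 1101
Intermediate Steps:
R = -4 (R = 2 - 1*6 = 2 - 6 = -4)
f(Z) = 1 (f(Z) = -2/(-2) = -2*(-½) = 1)
(R*f(2))*3 + 159*7 = -4*1*3 + 159*7 = -4*3 + 1113 = -12 + 1113 = 1101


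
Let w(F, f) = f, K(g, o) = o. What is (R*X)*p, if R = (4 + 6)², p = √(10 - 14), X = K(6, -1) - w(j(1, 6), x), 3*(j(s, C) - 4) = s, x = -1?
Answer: 0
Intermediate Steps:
j(s, C) = 4 + s/3
X = 0 (X = -1 - 1*(-1) = -1 + 1 = 0)
p = 2*I (p = √(-4) = 2*I ≈ 2.0*I)
R = 100 (R = 10² = 100)
(R*X)*p = (100*0)*(2*I) = 0*(2*I) = 0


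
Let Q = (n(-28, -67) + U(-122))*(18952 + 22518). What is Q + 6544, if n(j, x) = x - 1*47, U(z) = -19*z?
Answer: 91406424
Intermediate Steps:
n(j, x) = -47 + x (n(j, x) = x - 47 = -47 + x)
Q = 91399880 (Q = ((-47 - 67) - 19*(-122))*(18952 + 22518) = (-114 + 2318)*41470 = 2204*41470 = 91399880)
Q + 6544 = 91399880 + 6544 = 91406424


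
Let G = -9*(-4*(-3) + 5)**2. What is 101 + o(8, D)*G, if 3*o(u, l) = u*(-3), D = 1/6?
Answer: 20909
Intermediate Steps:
D = 1/6 ≈ 0.16667
o(u, l) = -u (o(u, l) = (u*(-3))/3 = (-3*u)/3 = -u)
G = -2601 (G = -9*(12 + 5)**2 = -9*17**2 = -9*289 = -2601)
101 + o(8, D)*G = 101 - 1*8*(-2601) = 101 - 8*(-2601) = 101 + 20808 = 20909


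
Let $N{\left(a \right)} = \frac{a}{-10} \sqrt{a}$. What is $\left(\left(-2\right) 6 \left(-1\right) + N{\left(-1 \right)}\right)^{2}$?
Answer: $\frac{\left(120 + i\right)^{2}}{100} \approx 143.99 + 2.4 i$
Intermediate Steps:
$N{\left(a \right)} = - \frac{a^{\frac{3}{2}}}{10}$ ($N{\left(a \right)} = a \left(- \frac{1}{10}\right) \sqrt{a} = - \frac{a}{10} \sqrt{a} = - \frac{a^{\frac{3}{2}}}{10}$)
$\left(\left(-2\right) 6 \left(-1\right) + N{\left(-1 \right)}\right)^{2} = \left(\left(-2\right) 6 \left(-1\right) - \frac{\left(-1\right)^{\frac{3}{2}}}{10}\right)^{2} = \left(\left(-12\right) \left(-1\right) - \frac{\left(-1\right) i}{10}\right)^{2} = \left(12 + \frac{i}{10}\right)^{2}$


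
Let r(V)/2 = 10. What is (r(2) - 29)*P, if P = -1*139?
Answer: 1251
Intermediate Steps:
r(V) = 20 (r(V) = 2*10 = 20)
P = -139
(r(2) - 29)*P = (20 - 29)*(-139) = -9*(-139) = 1251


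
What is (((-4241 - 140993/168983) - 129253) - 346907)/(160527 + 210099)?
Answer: -13529957196/10438248893 ≈ -1.2962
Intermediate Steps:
(((-4241 - 140993/168983) - 129253) - 346907)/(160527 + 210099) = (((-4241 - 140993*1/168983) - 129253) - 346907)/370626 = (((-4241 - 140993/168983) - 129253) - 346907)*(1/370626) = ((-716797896/168983 - 129253) - 346907)*(1/370626) = (-22558357595/168983 - 346907)*(1/370626) = -81179743176/168983*1/370626 = -13529957196/10438248893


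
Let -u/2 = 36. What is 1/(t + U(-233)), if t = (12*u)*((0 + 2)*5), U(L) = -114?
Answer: -1/8754 ≈ -0.00011423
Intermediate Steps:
u = -72 (u = -2*36 = -72)
t = -8640 (t = (12*(-72))*((0 + 2)*5) = -1728*5 = -864*10 = -8640)
1/(t + U(-233)) = 1/(-8640 - 114) = 1/(-8754) = -1/8754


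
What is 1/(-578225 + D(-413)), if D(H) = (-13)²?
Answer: -1/578056 ≈ -1.7299e-6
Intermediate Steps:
D(H) = 169
1/(-578225 + D(-413)) = 1/(-578225 + 169) = 1/(-578056) = -1/578056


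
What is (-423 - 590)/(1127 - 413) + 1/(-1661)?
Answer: -1683307/1185954 ≈ -1.4194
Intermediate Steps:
(-423 - 590)/(1127 - 413) + 1/(-1661) = -1013/714 - 1/1661 = -1683307/1185954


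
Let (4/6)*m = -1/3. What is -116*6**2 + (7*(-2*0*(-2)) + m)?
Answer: -8353/2 ≈ -4176.5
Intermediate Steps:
m = -1/2 (m = 3*(-1/3)/2 = 3*(-1*1/3)/2 = (3/2)*(-1/3) = -1/2 ≈ -0.50000)
-116*6**2 + (7*(-2*0*(-2)) + m) = -116*6**2 + (7*(-2*0*(-2)) - 1/2) = -116*36 + (7*(0*(-2)) - 1/2) = -4176 + (7*0 - 1/2) = -4176 + (0 - 1/2) = -4176 - 1/2 = -8353/2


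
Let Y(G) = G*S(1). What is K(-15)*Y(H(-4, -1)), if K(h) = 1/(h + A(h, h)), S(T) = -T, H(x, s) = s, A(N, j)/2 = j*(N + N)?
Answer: 1/885 ≈ 0.0011299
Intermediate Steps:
A(N, j) = 4*N*j (A(N, j) = 2*(j*(N + N)) = 2*(j*(2*N)) = 2*(2*N*j) = 4*N*j)
K(h) = 1/(h + 4*h²) (K(h) = 1/(h + 4*h*h) = 1/(h + 4*h²))
Y(G) = -G (Y(G) = G*(-1*1) = G*(-1) = -G)
K(-15)*Y(H(-4, -1)) = (1/((-15)*(1 + 4*(-15))))*(-1*(-1)) = -1/(15*(1 - 60))*1 = -1/15/(-59)*1 = -1/15*(-1/59)*1 = (1/885)*1 = 1/885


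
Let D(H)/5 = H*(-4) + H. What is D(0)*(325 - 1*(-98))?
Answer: 0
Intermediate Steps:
D(H) = -15*H (D(H) = 5*(H*(-4) + H) = 5*(-4*H + H) = 5*(-3*H) = -15*H)
D(0)*(325 - 1*(-98)) = (-15*0)*(325 - 1*(-98)) = 0*(325 + 98) = 0*423 = 0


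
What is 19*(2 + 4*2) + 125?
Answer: 315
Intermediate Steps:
19*(2 + 4*2) + 125 = 19*(2 + 8) + 125 = 19*10 + 125 = 190 + 125 = 315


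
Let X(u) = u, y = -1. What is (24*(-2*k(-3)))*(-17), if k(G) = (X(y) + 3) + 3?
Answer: 4080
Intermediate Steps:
k(G) = 5 (k(G) = (-1 + 3) + 3 = 2 + 3 = 5)
(24*(-2*k(-3)))*(-17) = (24*(-2*5))*(-17) = (24*(-10))*(-17) = -240*(-17) = 4080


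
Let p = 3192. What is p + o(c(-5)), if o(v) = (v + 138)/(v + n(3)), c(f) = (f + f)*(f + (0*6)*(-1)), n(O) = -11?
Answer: 124676/39 ≈ 3196.8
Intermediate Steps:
c(f) = 2*f² (c(f) = (2*f)*(f + 0*(-1)) = (2*f)*(f + 0) = (2*f)*f = 2*f²)
o(v) = (138 + v)/(-11 + v) (o(v) = (v + 138)/(v - 11) = (138 + v)/(-11 + v))
p + o(c(-5)) = 3192 + (138 + 2*(-5)²)/(-11 + 2*(-5)²) = 3192 + (138 + 2*25)/(-11 + 2*25) = 3192 + (138 + 50)/(-11 + 50) = 3192 + 188/39 = 124676/39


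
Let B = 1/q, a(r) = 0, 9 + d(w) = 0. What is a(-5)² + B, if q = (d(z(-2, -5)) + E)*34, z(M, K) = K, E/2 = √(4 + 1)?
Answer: -9/2074 - √5/1037 ≈ -0.0064957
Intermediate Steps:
E = 2*√5 (E = 2*√(4 + 1) = 2*√5 ≈ 4.4721)
d(w) = -9 (d(w) = -9 + 0 = -9)
q = -306 + 68*√5 (q = (-9 + 2*√5)*34 = -306 + 68*√5 ≈ -153.95)
B = 1/(-306 + 68*√5) ≈ -0.0064957
a(-5)² + B = 0² + (-9/2074 - √5/1037) = 0 + (-9/2074 - √5/1037) = -9/2074 - √5/1037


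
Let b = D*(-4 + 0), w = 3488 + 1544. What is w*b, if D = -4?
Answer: 80512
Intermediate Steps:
w = 5032
b = 16 (b = -4*(-4 + 0) = -4*(-4) = 16)
w*b = 5032*16 = 80512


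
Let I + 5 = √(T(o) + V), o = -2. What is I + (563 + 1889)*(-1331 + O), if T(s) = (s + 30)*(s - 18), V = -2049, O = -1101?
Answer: -5963269 + I*√2609 ≈ -5.9633e+6 + 51.078*I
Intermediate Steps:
T(s) = (-18 + s)*(30 + s) (T(s) = (30 + s)*(-18 + s) = (-18 + s)*(30 + s))
I = -5 + I*√2609 (I = -5 + √((-540 + (-2)² + 12*(-2)) - 2049) = -5 + √((-540 + 4 - 24) - 2049) = -5 + √(-560 - 2049) = -5 + √(-2609) = -5 + I*√2609 ≈ -5.0 + 51.078*I)
I + (563 + 1889)*(-1331 + O) = (-5 + I*√2609) + (563 + 1889)*(-1331 - 1101) = (-5 + I*√2609) + 2452*(-2432) = (-5 + I*√2609) - 5963264 = -5963269 + I*√2609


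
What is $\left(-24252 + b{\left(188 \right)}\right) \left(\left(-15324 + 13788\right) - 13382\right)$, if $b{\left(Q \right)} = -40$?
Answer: $362388056$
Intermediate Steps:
$\left(-24252 + b{\left(188 \right)}\right) \left(\left(-15324 + 13788\right) - 13382\right) = \left(-24252 - 40\right) \left(\left(-15324 + 13788\right) - 13382\right) = - 24292 \left(-1536 - 13382\right) = \left(-24292\right) \left(-14918\right) = 362388056$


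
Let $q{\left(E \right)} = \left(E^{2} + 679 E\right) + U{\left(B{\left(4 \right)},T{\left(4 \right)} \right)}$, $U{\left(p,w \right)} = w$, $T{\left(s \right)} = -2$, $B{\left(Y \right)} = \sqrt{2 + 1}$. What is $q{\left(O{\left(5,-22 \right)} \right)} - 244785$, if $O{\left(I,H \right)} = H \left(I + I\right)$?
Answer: $-345767$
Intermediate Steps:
$B{\left(Y \right)} = \sqrt{3}$
$O{\left(I,H \right)} = 2 H I$ ($O{\left(I,H \right)} = H 2 I = 2 H I$)
$q{\left(E \right)} = -2 + E^{2} + 679 E$ ($q{\left(E \right)} = \left(E^{2} + 679 E\right) - 2 = -2 + E^{2} + 679 E$)
$q{\left(O{\left(5,-22 \right)} \right)} - 244785 = \left(-2 + \left(2 \left(-22\right) 5\right)^{2} + 679 \cdot 2 \left(-22\right) 5\right) - 244785 = \left(-2 + \left(-220\right)^{2} + 679 \left(-220\right)\right) - 244785 = \left(-2 + 48400 - 149380\right) - 244785 = -100982 - 244785 = -345767$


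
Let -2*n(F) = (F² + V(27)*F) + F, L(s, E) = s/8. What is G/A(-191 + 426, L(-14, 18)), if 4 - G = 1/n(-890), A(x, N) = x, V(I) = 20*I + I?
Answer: 573161/33673150 ≈ 0.017021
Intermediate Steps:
L(s, E) = s/8 (L(s, E) = s*(⅛) = s/8)
V(I) = 21*I
n(F) = -284*F - F²/2 (n(F) = -((F² + (21*27)*F) + F)/2 = -((F² + 567*F) + F)/2 = -(F² + 568*F)/2 = -284*F - F²/2)
G = 573161/143290 (G = 4 - 1/((-½*(-890)*(568 - 890))) = 4 - 1/((-½*(-890)*(-322))) = 4 - 1/(-143290) = 4 - 1*(-1/143290) = 4 + 1/143290 = 573161/143290 ≈ 4.0000)
G/A(-191 + 426, L(-14, 18)) = 573161/(143290*(-191 + 426)) = (573161/143290)/235 = (573161/143290)*(1/235) = 573161/33673150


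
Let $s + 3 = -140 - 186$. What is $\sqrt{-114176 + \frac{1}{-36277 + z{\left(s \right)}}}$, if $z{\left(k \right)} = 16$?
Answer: $\frac{i \sqrt{16680607690173}}{12087} \approx 337.9 i$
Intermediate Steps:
$s = -329$ ($s = -3 - 326 = -329$)
$\sqrt{-114176 + \frac{1}{-36277 + z{\left(s \right)}}} = \sqrt{-114176 + \frac{1}{-36277 + 16}} = \sqrt{-114176 + \frac{1}{-36261}} = \sqrt{-114176 - \frac{1}{36261}} = \sqrt{- \frac{4140135937}{36261}} = \frac{i \sqrt{16680607690173}}{12087}$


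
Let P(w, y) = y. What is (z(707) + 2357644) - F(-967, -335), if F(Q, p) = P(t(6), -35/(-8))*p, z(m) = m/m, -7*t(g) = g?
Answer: 18872885/8 ≈ 2.3591e+6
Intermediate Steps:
t(g) = -g/7
z(m) = 1
F(Q, p) = 35*p/8 (F(Q, p) = (-35/(-8))*p = (-35*(-⅛))*p = 35*p/8)
(z(707) + 2357644) - F(-967, -335) = (1 + 2357644) - 35*(-335)/8 = 2357645 - 1*(-11725/8) = 2357645 + 11725/8 = 18872885/8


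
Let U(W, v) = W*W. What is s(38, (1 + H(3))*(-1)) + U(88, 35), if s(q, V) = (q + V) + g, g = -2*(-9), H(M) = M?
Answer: 7796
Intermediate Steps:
U(W, v) = W**2
g = 18
s(q, V) = 18 + V + q (s(q, V) = (q + V) + 18 = (V + q) + 18 = 18 + V + q)
s(38, (1 + H(3))*(-1)) + U(88, 35) = (18 + (1 + 3)*(-1) + 38) + 88**2 = (18 + 4*(-1) + 38) + 7744 = (18 - 4 + 38) + 7744 = 52 + 7744 = 7796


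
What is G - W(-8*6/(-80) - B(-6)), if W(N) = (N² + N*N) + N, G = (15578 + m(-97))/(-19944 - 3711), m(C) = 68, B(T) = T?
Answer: -11162963/118275 ≈ -94.381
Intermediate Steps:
G = -15646/23655 (G = (15578 + 68)/(-19944 - 3711) = 15646/(-23655) = 15646*(-1/23655) = -15646/23655 ≈ -0.66142)
W(N) = N + 2*N² (W(N) = (N² + N²) + N = 2*N² + N = N + 2*N²)
G - W(-8*6/(-80) - B(-6)) = -15646/23655 - (-8*6/(-80) - 1*(-6))*(1 + 2*(-8*6/(-80) - 1*(-6))) = -15646/23655 - (-48*(-1/80) + 6)*(1 + 2*(-48*(-1/80) + 6)) = -15646/23655 - (⅗ + 6)*(1 + 2*(⅗ + 6)) = -15646/23655 - 33*(1 + 2*(33/5))/5 = -15646/23655 - 33*(1 + 66/5)/5 = -15646/23655 - 33*71/(5*5) = -15646/23655 - 1*2343/25 = -15646/23655 - 2343/25 = -11162963/118275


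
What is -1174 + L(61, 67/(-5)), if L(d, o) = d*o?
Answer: -9957/5 ≈ -1991.4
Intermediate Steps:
-1174 + L(61, 67/(-5)) = -1174 + 61*(67/(-5)) = -1174 + 61*(67*(-⅕)) = -1174 + 61*(-67/5) = -1174 - 4087/5 = -9957/5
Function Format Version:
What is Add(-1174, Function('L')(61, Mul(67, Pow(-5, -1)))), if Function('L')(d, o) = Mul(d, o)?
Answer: Rational(-9957, 5) ≈ -1991.4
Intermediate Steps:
Add(-1174, Function('L')(61, Mul(67, Pow(-5, -1)))) = Add(-1174, Mul(61, Mul(67, Pow(-5, -1)))) = Add(-1174, Mul(61, Mul(67, Rational(-1, 5)))) = Add(-1174, Mul(61, Rational(-67, 5))) = Add(-1174, Rational(-4087, 5)) = Rational(-9957, 5)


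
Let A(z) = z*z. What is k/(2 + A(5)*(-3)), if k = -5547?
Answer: 5547/73 ≈ 75.986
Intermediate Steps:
A(z) = z**2
k/(2 + A(5)*(-3)) = -5547/(2 + 5**2*(-3)) = -5547/(2 + 25*(-3)) = -5547/(2 - 75) = -5547/(-73) = -5547*(-1/73) = 5547/73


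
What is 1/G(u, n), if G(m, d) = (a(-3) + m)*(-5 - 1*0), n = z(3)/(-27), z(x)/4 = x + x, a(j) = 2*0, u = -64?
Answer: 1/320 ≈ 0.0031250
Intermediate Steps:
a(j) = 0
z(x) = 8*x (z(x) = 4*(x + x) = 4*(2*x) = 8*x)
n = -8/9 (n = (8*3)/(-27) = 24*(-1/27) = -8/9 ≈ -0.88889)
G(m, d) = -5*m (G(m, d) = (0 + m)*(-5 - 1*0) = m*(-5 + 0) = m*(-5) = -5*m)
1/G(u, n) = 1/(-5*(-64)) = 1/320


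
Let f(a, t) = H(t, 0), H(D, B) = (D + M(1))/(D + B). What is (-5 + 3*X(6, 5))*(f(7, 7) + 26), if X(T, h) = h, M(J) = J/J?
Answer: 1900/7 ≈ 271.43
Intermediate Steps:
M(J) = 1
H(D, B) = (1 + D)/(B + D) (H(D, B) = (D + 1)/(D + B) = (1 + D)/(B + D))
f(a, t) = (1 + t)/t (f(a, t) = (1 + t)/(0 + t) = (1 + t)/t)
(-5 + 3*X(6, 5))*(f(7, 7) + 26) = (-5 + 3*5)*((1 + 7)/7 + 26) = (-5 + 15)*((⅐)*8 + 26) = 10*(8/7 + 26) = 10*(190/7) = 1900/7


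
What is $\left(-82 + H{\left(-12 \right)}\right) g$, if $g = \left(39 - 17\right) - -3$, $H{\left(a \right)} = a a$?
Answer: $1550$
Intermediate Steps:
$H{\left(a \right)} = a^{2}$
$g = 25$ ($g = \left(39 - 17\right) + 3 = 22 + 3 = 25$)
$\left(-82 + H{\left(-12 \right)}\right) g = \left(-82 + \left(-12\right)^{2}\right) 25 = \left(-82 + 144\right) 25 = 62 \cdot 25 = 1550$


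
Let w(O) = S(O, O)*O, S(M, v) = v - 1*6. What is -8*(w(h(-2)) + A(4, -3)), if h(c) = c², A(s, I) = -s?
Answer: 96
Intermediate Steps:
S(M, v) = -6 + v (S(M, v) = v - 6 = -6 + v)
w(O) = O*(-6 + O) (w(O) = (-6 + O)*O = O*(-6 + O))
-8*(w(h(-2)) + A(4, -3)) = -8*((-2)²*(-6 + (-2)²) - 1*4) = -8*(4*(-6 + 4) - 4) = -8*(4*(-2) - 4) = -8*(-8 - 4) = -8*(-12) = 96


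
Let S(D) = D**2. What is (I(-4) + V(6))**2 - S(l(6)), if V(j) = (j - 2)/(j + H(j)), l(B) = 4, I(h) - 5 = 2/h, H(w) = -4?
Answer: 105/4 ≈ 26.250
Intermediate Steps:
I(h) = 5 + 2/h
V(j) = (-2 + j)/(-4 + j) (V(j) = (j - 2)/(j - 4) = (-2 + j)/(-4 + j))
(I(-4) + V(6))**2 - S(l(6)) = ((5 + 2/(-4)) + (-2 + 6)/(-4 + 6))**2 - 1*4**2 = ((5 + 2*(-1/4)) + 4/2)**2 - 1*16 = ((5 - 1/2) + (1/2)*4)**2 - 16 = (9/2 + 2)**2 - 16 = (13/2)**2 - 16 = 169/4 - 16 = 105/4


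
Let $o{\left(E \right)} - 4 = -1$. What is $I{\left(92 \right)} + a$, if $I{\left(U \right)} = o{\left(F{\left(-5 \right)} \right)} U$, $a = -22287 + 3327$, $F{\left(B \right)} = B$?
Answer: $-18684$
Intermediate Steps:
$a = -18960$
$o{\left(E \right)} = 3$ ($o{\left(E \right)} = 4 - 1 = 3$)
$I{\left(U \right)} = 3 U$
$I{\left(92 \right)} + a = 3 \cdot 92 - 18960 = 276 - 18960 = -18684$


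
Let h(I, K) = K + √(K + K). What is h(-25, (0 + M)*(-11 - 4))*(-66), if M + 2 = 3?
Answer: 990 - 66*I*√30 ≈ 990.0 - 361.5*I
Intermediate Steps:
M = 1 (M = -2 + 3 = 1)
h(I, K) = K + √2*√K (h(I, K) = K + √(2*K) = K + √2*√K)
h(-25, (0 + M)*(-11 - 4))*(-66) = ((0 + 1)*(-11 - 4) + √2*√((0 + 1)*(-11 - 4)))*(-66) = (1*(-15) + √2*√(1*(-15)))*(-66) = (-15 + √2*√(-15))*(-66) = (-15 + √2*(I*√15))*(-66) = (-15 + I*√30)*(-66) = 990 - 66*I*√30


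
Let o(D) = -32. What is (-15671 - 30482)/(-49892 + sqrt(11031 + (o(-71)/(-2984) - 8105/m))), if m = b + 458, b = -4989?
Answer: 1945824861182494/2103452943184295 + 46153*sqrt(31513128054933246)/4206905886368590 ≈ 0.92701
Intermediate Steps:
m = -4531 (m = -4989 + 458 = -4531)
(-15671 - 30482)/(-49892 + sqrt(11031 + (o(-71)/(-2984) - 8105/m))) = (-15671 - 30482)/(-49892 + sqrt(11031 + (-32/(-2984) - 8105/(-4531)))) = -46153/(-49892 + sqrt(11031 + (-32*(-1/2984) - 8105*(-1/4531)))) = -46153/(-49892 + sqrt(11031 + (4/373 + 8105/4531))) = -46153/(-49892 + sqrt(11031 + 3041289/1690063)) = -46153/(-49892 + sqrt(18646126242/1690063)) = -46153/(-49892 + sqrt(31513128054933246)/1690063)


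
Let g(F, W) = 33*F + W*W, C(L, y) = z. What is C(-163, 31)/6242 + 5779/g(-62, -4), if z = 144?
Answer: -17890099/6335630 ≈ -2.8237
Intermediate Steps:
C(L, y) = 144
g(F, W) = W**2 + 33*F (g(F, W) = 33*F + W**2 = W**2 + 33*F)
C(-163, 31)/6242 + 5779/g(-62, -4) = 144/6242 + 5779/((-4)**2 + 33*(-62)) = 144*(1/6242) + 5779/(16 - 2046) = 72/3121 + 5779/(-2030) = 72/3121 + 5779*(-1/2030) = 72/3121 - 5779/2030 = -17890099/6335630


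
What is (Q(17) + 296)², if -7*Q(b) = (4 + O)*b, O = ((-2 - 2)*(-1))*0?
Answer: 4016016/49 ≈ 81960.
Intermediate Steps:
O = 0 (O = -4*(-1)*0 = 4*0 = 0)
Q(b) = -4*b/7 (Q(b) = -(4 + 0)*b/7 = -4*b/7)
(Q(17) + 296)² = (-4/7*17 + 296)² = (-68/7 + 296)² = (2004/7)² = 4016016/49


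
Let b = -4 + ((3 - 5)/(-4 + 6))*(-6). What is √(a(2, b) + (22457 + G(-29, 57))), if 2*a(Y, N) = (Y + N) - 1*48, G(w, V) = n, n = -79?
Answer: 18*√69 ≈ 149.52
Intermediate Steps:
G(w, V) = -79
b = 2 (b = -4 - 2/2*(-6) = -4 - 2*½*(-6) = -4 - 1*(-6) = -4 + 6 = 2)
a(Y, N) = -24 + N/2 + Y/2 (a(Y, N) = ((Y + N) - 1*48)/2 = ((N + Y) - 48)/2 = (-48 + N + Y)/2 = -24 + N/2 + Y/2)
√(a(2, b) + (22457 + G(-29, 57))) = √((-24 + (½)*2 + (½)*2) + (22457 - 79)) = √((-24 + 1 + 1) + 22378) = √(-22 + 22378) = √22356 = 18*√69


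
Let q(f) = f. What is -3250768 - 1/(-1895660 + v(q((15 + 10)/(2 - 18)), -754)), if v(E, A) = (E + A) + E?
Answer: -49318496836808/15171337 ≈ -3.2508e+6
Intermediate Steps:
v(E, A) = A + 2*E (v(E, A) = (A + E) + E = A + 2*E)
-3250768 - 1/(-1895660 + v(q((15 + 10)/(2 - 18)), -754)) = -3250768 - 1/(-1895660 + (-754 + 2*((15 + 10)/(2 - 18)))) = -3250768 - 1/(-1895660 + (-754 + 2*(25/(-16)))) = -3250768 - 1/(-1895660 + (-754 + 2*(25*(-1/16)))) = -3250768 - 1/(-1895660 + (-754 + 2*(-25/16))) = -3250768 - 1/(-1895660 + (-754 - 25/8)) = -3250768 - 1/(-1895660 - 6057/8) = -3250768 - 1/(-15171337/8) = -3250768 - 1*(-8/15171337) = -3250768 + 8/15171337 = -49318496836808/15171337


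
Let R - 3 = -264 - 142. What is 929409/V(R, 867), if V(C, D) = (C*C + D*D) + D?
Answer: 929409/914965 ≈ 1.0158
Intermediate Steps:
R = -403 (R = 3 + (-264 - 142) = 3 - 406 = -403)
V(C, D) = D + C² + D² (V(C, D) = (C² + D²) + D = D + C² + D²)
929409/V(R, 867) = 929409/(867 + (-403)² + 867²) = 929409/(867 + 162409 + 751689) = 929409/914965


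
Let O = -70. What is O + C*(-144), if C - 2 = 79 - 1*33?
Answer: -6982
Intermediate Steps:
C = 48 (C = 2 + (79 - 1*33) = 2 + (79 - 33) = 2 + 46 = 48)
O + C*(-144) = -70 + 48*(-144) = -70 - 6912 = -6982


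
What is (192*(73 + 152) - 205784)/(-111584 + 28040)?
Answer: 20323/10443 ≈ 1.9461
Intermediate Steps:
(192*(73 + 152) - 205784)/(-111584 + 28040) = (192*225 - 205784)/(-83544) = (43200 - 205784)*(-1/83544) = -162584*(-1/83544) = 20323/10443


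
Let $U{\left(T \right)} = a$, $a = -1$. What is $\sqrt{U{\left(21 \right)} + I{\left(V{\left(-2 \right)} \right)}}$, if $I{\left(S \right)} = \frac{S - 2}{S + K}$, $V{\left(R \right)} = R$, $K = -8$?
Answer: $\frac{i \sqrt{15}}{5} \approx 0.7746 i$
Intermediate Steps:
$U{\left(T \right)} = -1$
$I{\left(S \right)} = \frac{-2 + S}{-8 + S}$ ($I{\left(S \right)} = \frac{S - 2}{S - 8} = \frac{-2 + S}{-8 + S}$)
$\sqrt{U{\left(21 \right)} + I{\left(V{\left(-2 \right)} \right)}} = \sqrt{-1 + \frac{-2 - 2}{-8 - 2}} = \sqrt{-1 + \frac{1}{-10} \left(-4\right)} = \sqrt{-1 - - \frac{2}{5}} = \sqrt{-1 + \frac{2}{5}} = \sqrt{- \frac{3}{5}} = \frac{i \sqrt{15}}{5}$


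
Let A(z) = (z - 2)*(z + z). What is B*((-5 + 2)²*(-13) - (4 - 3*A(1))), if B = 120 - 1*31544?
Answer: 3990848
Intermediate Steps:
A(z) = 2*z*(-2 + z) (A(z) = (-2 + z)*(2*z) = 2*z*(-2 + z))
B = -31424 (B = 120 - 31544 = -31424)
B*((-5 + 2)²*(-13) - (4 - 3*A(1))) = -31424*((-5 + 2)²*(-13) - (4 - 6*(-2 + 1))) = -31424*((-3)²*(-13) - (4 - 6*(-1))) = -31424*(9*(-13) - (4 - 3*(-2))) = -31424*(-117 - (4 + 6)) = -31424*(-117 - 1*10) = -31424*(-117 - 10) = -31424*(-127) = 3990848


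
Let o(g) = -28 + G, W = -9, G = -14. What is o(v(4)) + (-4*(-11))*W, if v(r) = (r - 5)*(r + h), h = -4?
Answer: -438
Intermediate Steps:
v(r) = (-5 + r)*(-4 + r) (v(r) = (r - 5)*(r - 4) = (-5 + r)*(-4 + r))
o(g) = -42 (o(g) = -28 - 14 = -42)
o(v(4)) + (-4*(-11))*W = -42 - 4*(-11)*(-9) = -42 + 44*(-9) = -42 - 396 = -438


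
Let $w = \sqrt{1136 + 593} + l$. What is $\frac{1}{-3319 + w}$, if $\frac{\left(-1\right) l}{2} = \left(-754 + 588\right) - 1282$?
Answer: $- \frac{423}{177200} - \frac{\sqrt{1729}}{177200} \approx -0.0026218$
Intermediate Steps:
$l = 2896$ ($l = - 2 \left(\left(-754 + 588\right) - 1282\right) = - 2 \left(-166 - 1282\right) = \left(-2\right) \left(-1448\right) = 2896$)
$w = 2896 + \sqrt{1729}$ ($w = \sqrt{1136 + 593} + 2896 = \sqrt{1729} + 2896 = 2896 + \sqrt{1729} \approx 2937.6$)
$\frac{1}{-3319 + w} = \frac{1}{-3319 + \left(2896 + \sqrt{1729}\right)} = \frac{1}{-423 + \sqrt{1729}}$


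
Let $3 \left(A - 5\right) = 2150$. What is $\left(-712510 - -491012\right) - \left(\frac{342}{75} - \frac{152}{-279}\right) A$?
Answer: $- \frac{942386528}{4185} \approx -2.2518 \cdot 10^{5}$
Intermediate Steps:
$A = \frac{2165}{3}$ ($A = 5 + \frac{1}{3} \cdot 2150 = 5 + \frac{2150}{3} = \frac{2165}{3} \approx 721.67$)
$\left(-712510 - -491012\right) - \left(\frac{342}{75} - \frac{152}{-279}\right) A = \left(-712510 - -491012\right) - \left(\frac{342}{75} - \frac{152}{-279}\right) \frac{2165}{3} = \left(-712510 + 491012\right) - \left(342 \cdot \frac{1}{75} - - \frac{152}{279}\right) \frac{2165}{3} = -221498 - \left(\frac{114}{25} + \frac{152}{279}\right) \frac{2165}{3} = -221498 - \frac{35606}{6975} \cdot \frac{2165}{3} = -221498 - \frac{15417398}{4185} = - \frac{942386528}{4185}$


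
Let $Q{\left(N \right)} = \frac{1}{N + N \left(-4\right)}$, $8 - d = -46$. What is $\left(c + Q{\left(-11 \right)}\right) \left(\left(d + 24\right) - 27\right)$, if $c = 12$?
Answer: $\frac{6749}{11} \approx 613.54$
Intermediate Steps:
$d = 54$ ($d = 8 - -46 = 8 + 46 = 54$)
$Q{\left(N \right)} = - \frac{1}{3 N}$ ($Q{\left(N \right)} = \frac{1}{N - 4 N} = \frac{1}{\left(-3\right) N} = - \frac{1}{3 N}$)
$\left(c + Q{\left(-11 \right)}\right) \left(\left(d + 24\right) - 27\right) = \left(12 - \frac{1}{3 \left(-11\right)}\right) \left(\left(54 + 24\right) - 27\right) = \left(12 - - \frac{1}{33}\right) \left(78 - 27\right) = \left(12 + \frac{1}{33}\right) 51 = \frac{397}{33} \cdot 51 = \frac{6749}{11}$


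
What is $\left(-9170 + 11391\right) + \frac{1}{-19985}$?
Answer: $\frac{44386684}{19985} \approx 2221.0$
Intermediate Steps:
$\left(-9170 + 11391\right) + \frac{1}{-19985} = 2221 - \frac{1}{19985} = \frac{44386684}{19985}$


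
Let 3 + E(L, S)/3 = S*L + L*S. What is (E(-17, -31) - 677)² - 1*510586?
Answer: 5619990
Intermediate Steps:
E(L, S) = -9 + 6*L*S (E(L, S) = -9 + 3*(S*L + L*S) = -9 + 3*(L*S + L*S) = -9 + 3*(2*L*S) = -9 + 6*L*S)
(E(-17, -31) - 677)² - 1*510586 = ((-9 + 6*(-17)*(-31)) - 677)² - 1*510586 = ((-9 + 3162) - 677)² - 510586 = (3153 - 677)² - 510586 = 2476² - 510586 = 6130576 - 510586 = 5619990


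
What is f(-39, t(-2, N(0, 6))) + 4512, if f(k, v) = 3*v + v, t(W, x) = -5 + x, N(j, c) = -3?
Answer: 4480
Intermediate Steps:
f(k, v) = 4*v
f(-39, t(-2, N(0, 6))) + 4512 = 4*(-5 - 3) + 4512 = 4*(-8) + 4512 = -32 + 4512 = 4480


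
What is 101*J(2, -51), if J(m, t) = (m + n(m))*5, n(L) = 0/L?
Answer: 1010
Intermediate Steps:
n(L) = 0
J(m, t) = 5*m (J(m, t) = (m + 0)*5 = m*5 = 5*m)
101*J(2, -51) = 101*(5*2) = 101*10 = 1010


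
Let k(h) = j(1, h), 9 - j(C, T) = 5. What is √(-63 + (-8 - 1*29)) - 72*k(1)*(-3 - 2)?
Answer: 1440 + 10*I ≈ 1440.0 + 10.0*I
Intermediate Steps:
j(C, T) = 4 (j(C, T) = 9 - 1*5 = 9 - 5 = 4)
k(h) = 4
√(-63 + (-8 - 1*29)) - 72*k(1)*(-3 - 2) = √(-63 + (-8 - 1*29)) - 288*(-3 - 2) = √(-63 + (-8 - 29)) - 288*(-5) = √(-63 - 37) - 72*(-20) = √(-100) + 1440 = 10*I + 1440 = 1440 + 10*I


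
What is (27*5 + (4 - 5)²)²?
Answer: 18496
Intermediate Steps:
(27*5 + (4 - 5)²)² = (135 + (-1)²)² = (135 + 1)² = 136² = 18496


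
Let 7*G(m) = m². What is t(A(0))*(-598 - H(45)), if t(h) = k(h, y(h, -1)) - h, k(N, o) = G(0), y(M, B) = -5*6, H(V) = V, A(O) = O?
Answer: 0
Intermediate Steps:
y(M, B) = -30
G(m) = m²/7
k(N, o) = 0 (k(N, o) = (⅐)*0² = (⅐)*0 = 0)
t(h) = -h (t(h) = 0 - h = -h)
t(A(0))*(-598 - H(45)) = (-1*0)*(-598 - 1*45) = 0*(-598 - 45) = 0*(-643) = 0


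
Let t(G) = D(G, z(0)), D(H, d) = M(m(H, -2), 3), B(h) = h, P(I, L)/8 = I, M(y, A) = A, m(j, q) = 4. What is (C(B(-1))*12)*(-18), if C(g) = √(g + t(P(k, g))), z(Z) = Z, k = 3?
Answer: -216*√2 ≈ -305.47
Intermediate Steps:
P(I, L) = 8*I
D(H, d) = 3
t(G) = 3
C(g) = √(3 + g) (C(g) = √(g + 3) = √(3 + g))
(C(B(-1))*12)*(-18) = (√(3 - 1)*12)*(-18) = (√2*12)*(-18) = (12*√2)*(-18) = -216*√2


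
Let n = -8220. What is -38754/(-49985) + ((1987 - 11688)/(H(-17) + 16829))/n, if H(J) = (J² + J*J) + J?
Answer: 1108041287537/1429029162600 ≈ 0.77538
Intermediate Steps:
H(J) = J + 2*J² (H(J) = (J² + J²) + J = 2*J² + J = J + 2*J²)
-38754/(-49985) + ((1987 - 11688)/(H(-17) + 16829))/n = -38754/(-49985) + ((1987 - 11688)/(-17*(1 + 2*(-17)) + 16829))/(-8220) = -38754*(-1/49985) - 9701/(-17*(1 - 34) + 16829)*(-1/8220) = 38754/49985 - 9701/(-17*(-33) + 16829)*(-1/8220) = 38754/49985 - 9701/(561 + 16829)*(-1/8220) = 38754/49985 - 9701/17390*(-1/8220) = 38754/49985 + 9701/142945800 = 1108041287537/1429029162600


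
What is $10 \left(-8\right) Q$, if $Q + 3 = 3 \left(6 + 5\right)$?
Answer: $-2400$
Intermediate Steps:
$Q = 30$ ($Q = -3 + 3 \left(6 + 5\right) = -3 + 3 \cdot 11 = -3 + 33 = 30$)
$10 \left(-8\right) Q = 10 \left(-8\right) 30 = \left(-80\right) 30 = -2400$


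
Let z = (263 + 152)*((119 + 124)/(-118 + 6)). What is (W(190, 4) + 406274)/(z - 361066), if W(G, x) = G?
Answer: -45523968/40540237 ≈ -1.1229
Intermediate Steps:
z = -100845/112 (z = 415*(243/(-112)) = 415*(243*(-1/112)) = 415*(-243/112) = -100845/112 ≈ -900.40)
(W(190, 4) + 406274)/(z - 361066) = (190 + 406274)/(-100845/112 - 361066) = 406464/(-40540237/112) = 406464*(-112/40540237) = -45523968/40540237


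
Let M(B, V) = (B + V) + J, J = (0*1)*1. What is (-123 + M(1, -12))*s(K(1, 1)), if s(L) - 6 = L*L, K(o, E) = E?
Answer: -938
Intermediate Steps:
s(L) = 6 + L² (s(L) = 6 + L*L = 6 + L²)
J = 0 (J = 0*1 = 0)
M(B, V) = B + V (M(B, V) = (B + V) + 0 = B + V)
(-123 + M(1, -12))*s(K(1, 1)) = (-123 + (1 - 12))*(6 + 1²) = (-123 - 11)*(6 + 1) = -134*7 = -938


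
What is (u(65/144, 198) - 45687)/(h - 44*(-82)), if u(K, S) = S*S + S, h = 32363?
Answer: -6285/35971 ≈ -0.17472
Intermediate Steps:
u(K, S) = S + S**2 (u(K, S) = S**2 + S = S + S**2)
(u(65/144, 198) - 45687)/(h - 44*(-82)) = (198*(1 + 198) - 45687)/(32363 - 44*(-82)) = (198*199 - 45687)/(32363 + 3608) = (39402 - 45687)/35971 = -6285*1/35971 = -6285/35971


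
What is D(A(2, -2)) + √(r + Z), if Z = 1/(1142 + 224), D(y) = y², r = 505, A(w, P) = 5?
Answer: 25 + √942309146/1366 ≈ 47.472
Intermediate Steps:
Z = 1/1366 ≈ 0.00073206
D(A(2, -2)) + √(r + Z) = 5² + √(505 + 1/1366) = 25 + √(689831/1366) = 25 + √942309146/1366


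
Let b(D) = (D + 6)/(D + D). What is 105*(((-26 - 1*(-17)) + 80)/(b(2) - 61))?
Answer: -7455/59 ≈ -126.36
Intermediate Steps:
b(D) = (6 + D)/(2*D) (b(D) = (6 + D)/((2*D)) = (6 + D)*(1/(2*D)) = (6 + D)/(2*D))
105*(((-26 - 1*(-17)) + 80)/(b(2) - 61)) = 105*(((-26 - 1*(-17)) + 80)/((½)*(6 + 2)/2 - 61)) = 105*(((-26 + 17) + 80)/((½)*(½)*8 - 61)) = 105*((-9 + 80)/(2 - 61)) = 105*(71/(-59)) = 105*(71*(-1/59)) = 105*(-71/59) = -7455/59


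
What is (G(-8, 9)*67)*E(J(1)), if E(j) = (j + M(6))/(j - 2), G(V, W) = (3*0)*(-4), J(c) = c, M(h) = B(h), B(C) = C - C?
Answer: 0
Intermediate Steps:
B(C) = 0
M(h) = 0
G(V, W) = 0 (G(V, W) = 0*(-4) = 0)
E(j) = j/(-2 + j) (E(j) = (j + 0)/(j - 2) = j/(-2 + j))
(G(-8, 9)*67)*E(J(1)) = (0*67)*(1/(-2 + 1)) = 0*(1/(-1)) = 0*(1*(-1)) = 0*(-1) = 0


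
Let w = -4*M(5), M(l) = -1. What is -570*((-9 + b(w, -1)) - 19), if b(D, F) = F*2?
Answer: 17100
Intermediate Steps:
w = 4 (w = -4*(-1) = 4)
b(D, F) = 2*F
-570*((-9 + b(w, -1)) - 19) = -570*((-9 + 2*(-1)) - 19) = -570*((-9 - 2) - 19) = -570*(-11 - 19) = -570*(-30) = 17100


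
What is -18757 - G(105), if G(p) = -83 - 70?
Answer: -18604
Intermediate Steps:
G(p) = -153
-18757 - G(105) = -18757 - 1*(-153) = -18757 + 153 = -18604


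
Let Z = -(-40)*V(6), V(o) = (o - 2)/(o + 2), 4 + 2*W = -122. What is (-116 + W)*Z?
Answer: -3580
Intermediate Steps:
W = -63 (W = -2 + (1/2)*(-122) = -2 - 61 = -63)
V(o) = (-2 + o)/(2 + o)
Z = 20 (Z = -(-40)*(-2 + 6)/(2 + 6) = -(-40)*4/8 = -(-40)*(1/8)*4 = -(-40)/2 = -20*(-1) = 20)
(-116 + W)*Z = (-116 - 63)*20 = -179*20 = -3580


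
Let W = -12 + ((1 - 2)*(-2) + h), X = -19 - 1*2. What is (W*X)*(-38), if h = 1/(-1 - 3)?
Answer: -16359/2 ≈ -8179.5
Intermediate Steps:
h = -¼ (h = 1/(-4) = -¼ ≈ -0.25000)
X = -21 (X = -19 - 2 = -21)
W = -41/4 (W = -12 + ((1 - 2)*(-2) - ¼) = -12 + (-1*(-2) - ¼) = -12 + (2 - ¼) = -12 + 7/4 = -41/4 ≈ -10.250)
(W*X)*(-38) = -41/4*(-21)*(-38) = (861/4)*(-38) = -16359/2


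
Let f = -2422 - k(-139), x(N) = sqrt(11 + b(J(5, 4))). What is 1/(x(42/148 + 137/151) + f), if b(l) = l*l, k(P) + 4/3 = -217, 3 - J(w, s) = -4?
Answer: -19833/43704781 - 18*sqrt(15)/43704781 ≈ -0.00045539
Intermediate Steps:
J(w, s) = 7 (J(w, s) = 3 - 1*(-4) = 3 + 4 = 7)
k(P) = -655/3 (k(P) = -4/3 - 217 = -655/3)
b(l) = l**2
x(N) = 2*sqrt(15) (x(N) = sqrt(11 + 7**2) = sqrt(11 + 49) = sqrt(60) = 2*sqrt(15))
f = -6611/3 (f = -2422 - 1*(-655/3) = -2422 + 655/3 = -6611/3 ≈ -2203.7)
1/(x(42/148 + 137/151) + f) = 1/(2*sqrt(15) - 6611/3) = 1/(-6611/3 + 2*sqrt(15))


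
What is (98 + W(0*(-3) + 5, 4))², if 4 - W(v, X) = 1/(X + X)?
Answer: 664225/64 ≈ 10379.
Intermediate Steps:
W(v, X) = 4 - 1/(2*X) (W(v, X) = 4 - 1/(X + X) = 4 - 1/(2*X))
(98 + W(0*(-3) + 5, 4))² = (98 + (4 - ½/4))² = (98 + (4 - ½*¼))² = (98 + (4 - ⅛))² = (98 + 31/8)² = (815/8)² = 664225/64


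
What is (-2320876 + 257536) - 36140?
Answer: -2099480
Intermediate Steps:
(-2320876 + 257536) - 36140 = -2063340 - 36140 = -2099480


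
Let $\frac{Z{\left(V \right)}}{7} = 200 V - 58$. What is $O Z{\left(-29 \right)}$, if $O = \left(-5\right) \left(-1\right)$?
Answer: $-205030$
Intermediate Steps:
$Z{\left(V \right)} = -406 + 1400 V$ ($Z{\left(V \right)} = 7 \left(200 V - 58\right) = 7 \left(-58 + 200 V\right) = -406 + 1400 V$)
$O = 5$
$O Z{\left(-29 \right)} = 5 \left(-406 + 1400 \left(-29\right)\right) = 5 \left(-406 - 40600\right) = 5 \left(-41006\right) = -205030$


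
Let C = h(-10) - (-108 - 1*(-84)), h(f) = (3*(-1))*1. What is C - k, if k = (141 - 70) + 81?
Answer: -131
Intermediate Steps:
h(f) = -3 (h(f) = -3*1 = -3)
k = 152 (k = 71 + 81 = 152)
C = 21 (C = -3 - (-108 - 1*(-84)) = -3 - (-108 + 84) = -3 - 1*(-24) = -3 + 24 = 21)
C - k = 21 - 1*152 = 21 - 152 = -131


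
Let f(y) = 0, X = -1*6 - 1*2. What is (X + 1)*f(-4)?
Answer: 0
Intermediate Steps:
X = -8 (X = -6 - 2 = -8)
(X + 1)*f(-4) = (-8 + 1)*0 = -7*0 = 0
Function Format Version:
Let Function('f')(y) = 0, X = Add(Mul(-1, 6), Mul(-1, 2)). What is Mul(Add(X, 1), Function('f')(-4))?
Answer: 0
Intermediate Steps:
X = -8 (X = Add(-6, -2) = -8)
Mul(Add(X, 1), Function('f')(-4)) = Mul(Add(-8, 1), 0) = Mul(-7, 0) = 0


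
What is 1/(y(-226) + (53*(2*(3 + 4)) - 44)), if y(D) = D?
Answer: 1/472 ≈ 0.0021186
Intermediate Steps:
1/(y(-226) + (53*(2*(3 + 4)) - 44)) = 1/(-226 + (53*(2*(3 + 4)) - 44)) = 1/(-226 + (53*(2*7) - 44)) = 1/(-226 + (53*14 - 44)) = 1/(-226 + (742 - 44)) = 1/(-226 + 698) = 1/472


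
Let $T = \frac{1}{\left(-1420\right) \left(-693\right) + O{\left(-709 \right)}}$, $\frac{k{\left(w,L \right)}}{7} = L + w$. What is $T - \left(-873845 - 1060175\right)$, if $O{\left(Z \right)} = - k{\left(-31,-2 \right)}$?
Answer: $\frac{1903638479821}{984291} \approx 1.934 \cdot 10^{6}$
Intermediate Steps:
$k{\left(w,L \right)} = 7 L + 7 w$ ($k{\left(w,L \right)} = 7 \left(L + w\right) = 7 L + 7 w$)
$O{\left(Z \right)} = 231$ ($O{\left(Z \right)} = - (7 \left(-2\right) + 7 \left(-31\right)) = - (-14 - 217) = \left(-1\right) \left(-231\right) = 231$)
$T = \frac{1}{984291}$ ($T = \frac{1}{\left(-1420\right) \left(-693\right) + 231} = \frac{1}{984060 + 231} = \frac{1}{984291} \approx 1.016 \cdot 10^{-6}$)
$T - \left(-873845 - 1060175\right) = \frac{1}{984291} - \left(-873845 - 1060175\right) = \frac{1}{984291} - -1934020 = \frac{1}{984291} + 1934020 = \frac{1903638479821}{984291}$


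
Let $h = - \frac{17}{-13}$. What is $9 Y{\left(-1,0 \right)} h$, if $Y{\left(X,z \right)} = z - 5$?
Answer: $- \frac{765}{13} \approx -58.846$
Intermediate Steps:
$Y{\left(X,z \right)} = -5 + z$ ($Y{\left(X,z \right)} = z - 5 = -5 + z$)
$h = \frac{17}{13}$ ($h = \left(-17\right) \left(- \frac{1}{13}\right) = \frac{17}{13} \approx 1.3077$)
$9 Y{\left(-1,0 \right)} h = 9 \left(-5 + 0\right) \frac{17}{13} = 9 \left(-5\right) \frac{17}{13} = \left(-45\right) \frac{17}{13} = - \frac{765}{13}$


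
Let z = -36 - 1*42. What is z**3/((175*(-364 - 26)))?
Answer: 6084/875 ≈ 6.9531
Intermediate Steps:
z = -78 (z = -36 - 42 = -78)
z**3/((175*(-364 - 26))) = (-78)**3/((175*(-364 - 26))) = -474552/(175*(-390)) = -474552/(-68250) = -474552*(-1/68250) = 6084/875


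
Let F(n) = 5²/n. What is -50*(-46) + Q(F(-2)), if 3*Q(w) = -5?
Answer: 6895/3 ≈ 2298.3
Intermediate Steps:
F(n) = 25/n
Q(w) = -5/3 (Q(w) = (⅓)*(-5) = -5/3)
-50*(-46) + Q(F(-2)) = -50*(-46) - 5/3 = 2300 - 5/3 = 6895/3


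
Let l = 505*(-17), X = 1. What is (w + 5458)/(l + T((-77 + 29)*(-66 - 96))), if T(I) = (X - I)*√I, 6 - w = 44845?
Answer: -67617177/93998071555 + 440909676*√6/18799614311 ≈ 0.056729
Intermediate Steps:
w = -44839 (w = 6 - 1*44845 = 6 - 44845 = -44839)
l = -8585
T(I) = √I*(1 - I) (T(I) = (1 - I)*√I = √I*(1 - I))
(w + 5458)/(l + T((-77 + 29)*(-66 - 96))) = (-44839 + 5458)/(-8585 + √((-77 + 29)*(-66 - 96))*(1 - (-77 + 29)*(-66 - 96))) = -39381/(-8585 + √(-48*(-162))*(1 - (-48)*(-162))) = -39381/(-8585 + √7776*(1 - 1*7776)) = -39381/(-8585 + (36*√6)*(1 - 7776)) = -39381/(-8585 + (36*√6)*(-7775)) = -39381/(-8585 - 279900*√6)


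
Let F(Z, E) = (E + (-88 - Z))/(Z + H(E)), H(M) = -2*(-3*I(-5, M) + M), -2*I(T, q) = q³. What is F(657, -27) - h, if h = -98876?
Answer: 1477207247/14940 ≈ 98876.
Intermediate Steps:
I(T, q) = -q³/2
H(M) = -3*M³ - 2*M (H(M) = -2*(-(-3)*M³/2 + M) = -2*(3*M³/2 + M) = -2*(M + 3*M³/2) = -3*M³ - 2*M)
F(Z, E) = (-88 + E - Z)/(Z + E*(-2 - 3*E²)) (F(Z, E) = (E + (-88 - Z))/(Z + E*(-2 - 3*E²)) = (-88 + E - Z)/(Z + E*(-2 - 3*E²)))
F(657, -27) - h = (-88 - 27 - 1*657)/(657 - 3*(-27)³ - 2*(-27)) - 1*(-98876) = (-88 - 27 - 657)/(657 - 3*(-19683) + 54) + 98876 = -772/(657 + 59049 + 54) + 98876 = -772/59760 + 98876 = (1/59760)*(-772) + 98876 = -193/14940 + 98876 = 1477207247/14940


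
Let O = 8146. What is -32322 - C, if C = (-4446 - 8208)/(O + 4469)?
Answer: -135909792/4205 ≈ -32321.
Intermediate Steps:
C = -4218/4205 (C = (-4446 - 8208)/(8146 + 4469) = -12654/12615 = -12654*1/12615 = -4218/4205 ≈ -1.0031)
-32322 - C = -32322 - 1*(-4218/4205) = -32322 + 4218/4205 = -135909792/4205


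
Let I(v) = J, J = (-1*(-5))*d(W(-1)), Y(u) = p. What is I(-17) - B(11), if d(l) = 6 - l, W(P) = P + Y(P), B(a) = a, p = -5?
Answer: 49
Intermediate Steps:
Y(u) = -5
W(P) = -5 + P (W(P) = P - 5 = -5 + P)
J = 60 (J = (-1*(-5))*(6 - (-5 - 1)) = 5*(6 - 1*(-6)) = 5*(6 + 6) = 5*12 = 60)
I(v) = 60
I(-17) - B(11) = 60 - 1*11 = 60 - 11 = 49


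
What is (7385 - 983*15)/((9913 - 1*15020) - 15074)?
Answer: 7360/20181 ≈ 0.36470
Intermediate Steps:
(7385 - 983*15)/((9913 - 1*15020) - 15074) = (7385 - 14745)/((9913 - 15020) - 15074) = -7360/(-5107 - 15074) = -7360/(-20181) = -7360*(-1/20181) = 7360/20181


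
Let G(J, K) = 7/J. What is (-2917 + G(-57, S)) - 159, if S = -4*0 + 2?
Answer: -175339/57 ≈ -3076.1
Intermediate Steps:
S = 2 (S = 0 + 2 = 2)
(-2917 + G(-57, S)) - 159 = (-2917 + 7/(-57)) - 159 = (-2917 + 7*(-1/57)) - 159 = (-2917 - 7/57) - 159 = -166276/57 - 159 = -175339/57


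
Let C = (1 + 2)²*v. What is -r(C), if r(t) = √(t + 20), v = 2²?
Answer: -2*√14 ≈ -7.4833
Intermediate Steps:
v = 4
C = 36 (C = (1 + 2)²*4 = 3²*4 = 9*4 = 36)
r(t) = √(20 + t)
-r(C) = -√(20 + 36) = -√56 = -2*√14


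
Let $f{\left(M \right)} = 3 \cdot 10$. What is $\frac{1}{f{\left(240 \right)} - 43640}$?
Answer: $- \frac{1}{43610} \approx -2.2931 \cdot 10^{-5}$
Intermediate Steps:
$f{\left(M \right)} = 30$
$\frac{1}{f{\left(240 \right)} - 43640} = \frac{1}{30 - 43640} = \frac{1}{-43610} = - \frac{1}{43610}$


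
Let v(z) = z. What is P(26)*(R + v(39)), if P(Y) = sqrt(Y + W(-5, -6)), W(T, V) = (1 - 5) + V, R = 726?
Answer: 3060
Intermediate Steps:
W(T, V) = -4 + V
P(Y) = sqrt(-10 + Y) (P(Y) = sqrt(Y + (-4 - 6)) = sqrt(Y - 10) = sqrt(-10 + Y))
P(26)*(R + v(39)) = sqrt(-10 + 26)*(726 + 39) = sqrt(16)*765 = 4*765 = 3060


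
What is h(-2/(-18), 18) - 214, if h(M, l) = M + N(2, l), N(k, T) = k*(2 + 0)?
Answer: -1889/9 ≈ -209.89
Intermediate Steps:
N(k, T) = 2*k (N(k, T) = k*2 = 2*k)
h(M, l) = 4 + M (h(M, l) = M + 2*2 = M + 4 = 4 + M)
h(-2/(-18), 18) - 214 = (4 - 2/(-18)) - 214 = (4 - 2*(-1/18)) - 214 = (4 + ⅑) - 214 = 37/9 - 214 = -1889/9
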